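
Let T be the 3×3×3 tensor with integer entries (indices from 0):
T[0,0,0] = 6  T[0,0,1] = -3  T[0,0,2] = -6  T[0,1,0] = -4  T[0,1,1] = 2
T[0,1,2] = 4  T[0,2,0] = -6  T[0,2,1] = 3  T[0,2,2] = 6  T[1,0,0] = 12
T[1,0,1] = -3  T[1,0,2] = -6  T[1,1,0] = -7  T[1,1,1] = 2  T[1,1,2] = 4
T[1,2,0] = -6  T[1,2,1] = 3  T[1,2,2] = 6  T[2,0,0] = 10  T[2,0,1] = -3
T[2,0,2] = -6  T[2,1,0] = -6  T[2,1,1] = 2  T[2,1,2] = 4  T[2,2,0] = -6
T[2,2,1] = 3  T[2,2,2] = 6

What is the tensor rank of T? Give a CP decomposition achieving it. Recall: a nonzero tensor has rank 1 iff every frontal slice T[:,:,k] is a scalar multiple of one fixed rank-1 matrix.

rank(T) = 2

Lower bound: the mode-1 unfolding of T (rows indexed by i, columns by (j,k) = (0,0), (0,1), (0,2), (1,0), (1,1), (1,2), (2,0), (2,1), (2,2)) is [[6, -3, -6, -4, 2, 4, -6, 3, 6], [12, -3, -6, -7, 2, 4, -6, 3, 6], [10, -3, -6, -6, 2, 4, -6, 3, 6]].
There the 2×2 minor on rows i ∈ {0, 1}, columns (j,k) ∈ {(0,0), (0,1)} is det [[6, -3], [12, -3]] = 18 ≠ 0, so this unfolding has rank ≥ 2; CP rank is at least every unfolding rank, so rank(T) ≥ 2. (Unfolding ranks only ever bound the CP rank from below — rank(T) can be strictly larger than all of them — so the matching upper bound has to come from an explicit 2-term decomposition.)
Upper bound — finding two terms. Write S_k = T[:,:,k] for the frontal slices: S₀ = [[6, -4, -6], [12, -7, -6], [10, -6, -6]], S₁ = [[-3, 2, 3], [-3, 2, 3], [-3, 2, 3]], S₂ = [[-6, 4, 6], [-6, 4, 6], [-6, 4, 6]].
If T = a₁ ∘ b₁ ∘ c₁ + a₂ ∘ b₂ ∘ c₂ then each S_k = c₁[k]·a₁b₁ᵀ + c₂[k]·a₂b₂ᵀ. S₀ and S₁ are linearly independent, so a₁b₁ᵀ and a₂b₂ᵀ must span the same plane of matrices: they are the rank-1 matrices of the form x·S₀ + y·S₁.
The 2×2 minor of x·S₀ + y·S₁ on rows {0,1}, columns {0,1} is 6·x² − 3·xy = 3·(2·x − y)(x), vanishing at (x:y) = (1:2) and (0:1).
M₁ = S₀ + 2·S₁ = [[0, 0, 0], [6, -3, 0], [4, -2, 0]] = [0, 3, 2][2, -1, 0]ᵀ and M₂ = S₁ = [[-3, 2, 3], [-3, 2, 3], [-3, 2, 3]] = −[1, 1, 1][3, -2, -3]ᵀ, so take a₁ = [0, 3, 2], b₁ = [2, -1, 0], a₂ = [1, 1, 1], b₂ = [3, -2, -3].
Each slice is an integer combination of E₁ = a₁b₁ᵀ and E₂ = a₂b₂ᵀ: S₀ = E₁ + 2·E₂, S₁ = −E₂, S₂ = −2·E₂; reading off coefficients, c₁ = [1, 0, 0] and c₂ = [2, -1, -2].
Hence T = [0, 3, 2] ∘ [2, -1, 0] ∘ [1, 0, 0] + [1, 1, 1] ∘ [3, -2, -3] ∘ [2, -1, -2], so rank(T) ≤ 2.
These bounds meet, so rank(T) = 2.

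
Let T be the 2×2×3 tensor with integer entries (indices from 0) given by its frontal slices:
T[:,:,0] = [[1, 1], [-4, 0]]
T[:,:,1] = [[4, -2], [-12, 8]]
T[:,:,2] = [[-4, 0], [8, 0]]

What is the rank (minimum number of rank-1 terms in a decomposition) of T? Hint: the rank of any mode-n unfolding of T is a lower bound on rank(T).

Lower bound: the mode-3 unfolding of T (rows indexed by k, columns by (i,j) = (0,0), (0,1), (1,0), (1,1)) is [[1, 1, -4, 0], [4, -2, -12, 8], [-4, 0, 8, 0]].
There the 3×3 minor on rows k ∈ {0, 1, 2}, columns (i,j) ∈ {(0,0), (0,1), (1,0)} is det [[1, 1, -4], [4, -2, -12], [-4, 0, 8]] = 32 ≠ 0, so this unfolding has rank ≥ 3; CP rank is at least every unfolding rank, so rank(T) ≥ 3. (Unfolding ranks only ever bound the CP rank from below — rank(T) can be strictly larger than all of them — so the matching upper bound has to come from an explicit 3-term decomposition.)
Upper bound: T is a sum of 3 rank-1 terms, T = [0, 1] ∘ [1, -1] ∘ [0, -8, 0] + [1, -2] ∘ [1, 0] ∘ [2, 2, -4] + [1, 0] ∘ [1, -1] ∘ [-1, 2, 0] (written with every a and b primitive with positive leading entry and the scale carried by c; CP decompositions are not unique, and this one is verified by expanding entrywise), so rank(T) ≤ 3.
These bounds meet, so rank(T) = 3.

3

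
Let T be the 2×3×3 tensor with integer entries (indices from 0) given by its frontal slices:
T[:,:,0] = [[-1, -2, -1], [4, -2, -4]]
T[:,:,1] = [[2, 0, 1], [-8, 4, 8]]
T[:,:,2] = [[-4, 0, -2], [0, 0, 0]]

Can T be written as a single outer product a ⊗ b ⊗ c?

No

The mode-2 unfolding of T (rows indexed by j, columns by (i,k) = (0,0), (0,1), (0,2), (1,0), (1,1), (1,2)) is [[-1, 2, -4, 4, -8, 0], [-2, 0, 0, -2, 4, 0], [-1, 1, -2, -4, 8, 0]].
There the 3×3 minor on rows j ∈ {0, 1, 2}, columns (i,k) ∈ {(0,0), (0,1), (1,0)} is det [[-1, 2, 4], [-2, 0, -2], [-1, 1, -4]] = -22 ≠ 0, so this unfolding has rank ≥ 3; CP rank is at least every unfolding rank, so rank(T) ≥ 3.
In particular rank(T) ≥ 3 > 1, so T is not rank-1.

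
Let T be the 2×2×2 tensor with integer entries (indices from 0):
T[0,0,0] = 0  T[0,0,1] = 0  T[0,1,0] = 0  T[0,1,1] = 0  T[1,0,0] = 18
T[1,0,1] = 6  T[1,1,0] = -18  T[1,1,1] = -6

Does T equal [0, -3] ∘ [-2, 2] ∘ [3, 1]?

Yes

Reconstruct entrywise from the claimed factors. For example, T[1,1,1] = -6 and Σₗ aₗ[1]bₗ[1]cₗ[1] = (-3)·(2)·(1) = -6; checking all 8 entries, every one matches. The claim holds.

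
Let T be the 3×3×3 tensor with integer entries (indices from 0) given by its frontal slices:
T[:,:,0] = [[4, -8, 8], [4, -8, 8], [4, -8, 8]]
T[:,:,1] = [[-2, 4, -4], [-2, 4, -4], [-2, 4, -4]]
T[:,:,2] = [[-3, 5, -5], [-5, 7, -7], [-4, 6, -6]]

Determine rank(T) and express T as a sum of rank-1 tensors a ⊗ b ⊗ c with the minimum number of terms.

Lower bound: the mode-1 unfolding of T (rows indexed by i, columns by (j,k) = (0,0), (0,1), (0,2), (1,0), (1,1), (1,2), (2,0), (2,1), (2,2)) is [[4, -2, -3, -8, 4, 5, 8, -4, -5], [4, -2, -5, -8, 4, 7, 8, -4, -7], [4, -2, -4, -8, 4, 6, 8, -4, -6]].
There the 2×2 minor on rows i ∈ {0, 1}, columns (j,k) ∈ {(0,0), (0,2)} is det [[4, -3], [4, -5]] = -8 ≠ 0, so this unfolding has rank ≥ 2; CP rank is at least every unfolding rank, so rank(T) ≥ 2. (This is only a lower bound: in general the CP rank may exceed every unfolding rank, so we still need to exhibit 2 rank-1 terms summing to T.)
Upper bound — finding two terms. Write S_k = T[:,:,k] for the frontal slices: S₀ = [[4, -8, 8], [4, -8, 8], [4, -8, 8]], S₁ = [[-2, 4, -4], [-2, 4, -4], [-2, 4, -4]], S₂ = [[-3, 5, -5], [-5, 7, -7], [-4, 6, -6]].
If T = a₁ ⊗ b₁ ⊗ c₁ + a₂ ⊗ b₂ ⊗ c₂ then each S_k = c₁[k]·a₁b₁ᵀ + c₂[k]·a₂b₂ᵀ. S₀ and S₂ are linearly independent, so a₁b₁ᵀ and a₂b₂ᵀ must span the same plane of matrices: they are the rank-1 matrices of the form x·S₀ + y·S₂.
The 2×2 minor of x·S₀ + y·S₂ on rows {0,1}, columns {0,1} is −8·xy + 4·y² = (-4)·(2·x − y)(y), vanishing at (x:y) = (1:2) and (1:0).
M₁ = S₀ + 2·S₂ = [[-2, 2, -2], [-6, 6, -6], [-4, 4, -4]] = (-2)·(1, 3, 2)(1, -1, 1)ᵀ and M₂ = S₀ = [[4, -8, 8], [4, -8, 8], [4, -8, 8]] = 4·(1, 1, 1)(1, -2, 2)ᵀ, so take a₁ = (1, 3, 2), b₁ = (1, -1, 1), a₂ = (1, 1, 1), b₂ = (1, -2, 2).
Each slice is an integer combination of E₁ = a₁b₁ᵀ and E₂ = a₂b₂ᵀ: S₀ = 4·E₂, S₁ = −2·E₂, S₂ = −E₁ − 2·E₂; reading off coefficients, c₁ = (0, 0, -1) and c₂ = (4, -2, -2).
Hence T = (1, 3, 2) ⊗ (1, -1, 1) ⊗ (0, 0, -1) + (1, 1, 1) ⊗ (1, -2, 2) ⊗ (4, -2, -2), so rank(T) ≤ 2.
These bounds meet, so rank(T) = 2.

rank(T) = 2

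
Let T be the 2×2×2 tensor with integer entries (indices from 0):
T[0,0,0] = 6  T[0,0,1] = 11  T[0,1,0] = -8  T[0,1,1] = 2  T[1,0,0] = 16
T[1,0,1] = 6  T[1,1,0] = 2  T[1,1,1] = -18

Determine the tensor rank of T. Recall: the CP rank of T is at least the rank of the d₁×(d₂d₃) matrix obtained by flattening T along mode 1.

Lower bound: the mode-3 unfolding of T (rows indexed by k, columns by (i,j) = (0,0), (0,1), (1,0), (1,1)) is [[6, -8, 16, 2], [11, 2, 6, -18]].
There the 2×2 minor on rows k ∈ {0, 1}, columns (i,j) ∈ {(0,0), (0,1)} is det [[6, -8], [11, 2]] = 100 ≠ 0, so this unfolding has rank ≥ 2; CP rank is at least every unfolding rank, so rank(T) ≥ 2. (Flattening ranks never certify an upper bound on CP rank; for that we must actually write T with 2 rank-1 terms.)
Upper bound — finding two terms. Write S_k = T[:,:,k] for the frontal slices: S₀ = [[6, -8], [16, 2]], S₁ = [[11, 2], [6, -18]].
If T = a₁ ⊗ b₁ ⊗ c₁ + a₂ ⊗ b₂ ⊗ c₂ then each S_k = c₁[k]·a₁b₁ᵀ + c₂[k]·a₂b₂ᵀ. S₀ and S₁ are linearly independent, so a₁b₁ᵀ and a₂b₂ᵀ must span the same plane of matrices: they are the rank-1 matrices of the form x·S₀ + y·S₁.
det(x·S₀ + y·S₁) is 140·x² − 70·xy − 210·y² = 70·(2·x − 3·y)(x + y), vanishing at (x:y) = (3:2) and (1:-1).
M₁ = 3·S₀ + 2·S₁ = [[40, -20], [60, -30]] = 10·(2, 3)(2, -1)ᵀ and M₂ = S₀ − S₁ = [[-5, -10], [10, 20]] = (-5)·(1, -2)(1, 2)ᵀ, so take a₁ = (2, 3), b₁ = (2, -1), a₂ = (1, -2), b₂ = (1, 2).
Each slice is an integer combination of E₁ = a₁b₁ᵀ and E₂ = a₂b₂ᵀ: S₀ = 2·E₁ − 2·E₂, S₁ = 2·E₁ + 3·E₂; reading off coefficients, c₁ = (2, 2) and c₂ = (-2, 3).
Hence T = (2, 3) ⊗ (2, -1) ⊗ (2, 2) + (1, -2) ⊗ (1, 2) ⊗ (-2, 3), so rank(T) ≤ 2.
These bounds meet, so rank(T) = 2.

2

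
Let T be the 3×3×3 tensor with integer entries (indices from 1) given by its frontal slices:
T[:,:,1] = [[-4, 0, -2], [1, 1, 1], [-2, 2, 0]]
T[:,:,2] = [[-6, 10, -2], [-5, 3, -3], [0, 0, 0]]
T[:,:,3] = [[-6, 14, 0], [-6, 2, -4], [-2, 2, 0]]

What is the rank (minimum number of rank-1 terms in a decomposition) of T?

3

Lower bound: in the mode-2 unfolding of T (rows indexed by j, columns by (i,k)) the 3×3 minor on rows j ∈ {1, 2, 3}, columns (i,k) ∈ {(1,1), (1,2), (1,3)} is det [[-4, -6, -6], [0, 10, 14], [-2, -2, 0]] = -64 ≠ 0, so that unfolding has rank ≥ 3 and hence rank(T) ≥ 3 (CP rank is at least every unfolding rank, though it can be larger).
Upper bound: T is a sum of 3 rank-1 terms, T = [1, 0, 1] ⊗ [1, -1, 0] ⊗ [-2, 0, -2] + [2, -1, 0] ⊗ [1, 1, 1] ⊗ [-1, 1, 2] + [2, 1, 0] ⊗ [2, -2, 1] ⊗ [0, -2, -2] (one valid choice — decompositions are not unique — normalised so each a, b is primitive with positive first nonzero entry; check it by expanding all entries), so rank(T) ≤ 3.
These bounds meet, so rank(T) = 3.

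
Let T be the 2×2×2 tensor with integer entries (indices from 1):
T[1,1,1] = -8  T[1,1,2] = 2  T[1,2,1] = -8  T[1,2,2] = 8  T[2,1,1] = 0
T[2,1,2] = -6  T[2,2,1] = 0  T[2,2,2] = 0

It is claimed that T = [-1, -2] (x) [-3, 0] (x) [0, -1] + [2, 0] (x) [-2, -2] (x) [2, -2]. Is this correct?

Reconstruct entry (1,1,2) from the claimed factors: Σₗ aₗ[1]bₗ[1]cₗ[2] = (-1)·(-3)·(-1) + (2)·(-2)·(-2) = 5, but T[1,1,2] = 2. The claim is false.

No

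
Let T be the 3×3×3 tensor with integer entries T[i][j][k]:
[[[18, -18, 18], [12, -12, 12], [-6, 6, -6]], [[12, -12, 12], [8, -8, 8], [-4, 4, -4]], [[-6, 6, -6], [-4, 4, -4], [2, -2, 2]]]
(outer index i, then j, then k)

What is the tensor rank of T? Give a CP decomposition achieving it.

Lower bound: T ≠ 0 (e.g. T[0,0,0] = 18), so rank(T) ≥ 1.
Upper bound: if T = a ⊗ b ⊗ c then every fibre of T is a multiple of the corresponding factor, so read the factors off the fibres through the nonzero entry T[0,0,0] = 18.
The mode-1 fibre T[:,0,0] = [18, 12, -6] gives a = [3, 2, -1] (primitive direction); the mode-2 fibre T[0,:,0] = [18, 12, -6] gives b = [3, 2, -1]; then c[k] = T[0,0,k] / (a[0]·b[0]) = [18, -18, 18] / 9 = [2, -2, 2].
Expanding [3, 2, -1] ⊗ [3, 2, -1] ⊗ [2, -2, 2] reproduces all 27 entries of T, so T = [3, 2, -1] ⊗ [3, 2, -1] ⊗ [2, -2, 2] and rank(T) ≤ 1.
These bounds meet, so rank(T) = 1.

rank(T) = 1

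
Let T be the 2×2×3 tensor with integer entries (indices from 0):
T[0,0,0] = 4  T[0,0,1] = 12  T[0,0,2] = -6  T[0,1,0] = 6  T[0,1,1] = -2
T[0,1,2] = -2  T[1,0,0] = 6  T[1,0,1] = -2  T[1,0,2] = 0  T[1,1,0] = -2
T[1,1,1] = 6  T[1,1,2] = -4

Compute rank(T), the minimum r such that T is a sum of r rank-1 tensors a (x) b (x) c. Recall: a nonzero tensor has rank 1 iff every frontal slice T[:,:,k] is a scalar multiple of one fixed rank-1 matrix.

3

Lower bound: the mode-3 unfolding of T (rows indexed by k, columns by (i,j) = (0,0), (0,1), (1,0), (1,1)) is [[4, 6, 6, -2], [12, -2, -2, 6], [-6, -2, 0, -4]].
There the 3×3 minor on rows k ∈ {0, 1, 2}, columns (i,j) ∈ {(0,0), (0,1), (1,0)} is det [[4, 6, 6], [12, -2, -2], [-6, -2, 0]] = -160 ≠ 0, so this unfolding has rank ≥ 3; CP rank is at least every unfolding rank, so rank(T) ≥ 3. (Unfolding ranks only ever bound the CP rank from below — rank(T) can be strictly larger than all of them — so the matching upper bound has to come from an explicit 3-term decomposition.)
Upper bound: T is a sum of 3 rank-1 terms, T = [1, -1] (x) [1, -1] (x) [-4, 4, -2] + [1, 0] (x) [2, -1] (x) [2, 2, 0] + [2, 1] (x) [1, 1] (x) [2, 2, -2] (written with every a and b primitive with positive leading entry and the scale carried by c; CP decompositions are not unique, and this one is verified by expanding entrywise), so rank(T) ≤ 3.
These bounds meet, so rank(T) = 3.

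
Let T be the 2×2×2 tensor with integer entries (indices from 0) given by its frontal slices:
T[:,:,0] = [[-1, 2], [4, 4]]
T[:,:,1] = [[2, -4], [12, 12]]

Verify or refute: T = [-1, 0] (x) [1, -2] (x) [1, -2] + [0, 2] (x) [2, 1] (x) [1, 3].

Reconstruct entry (1,1,0) from the claimed factors: Σₗ aₗ[1]bₗ[1]cₗ[0] = (0)·(-2)·(1) + (2)·(1)·(1) = 2, but T[1,1,0] = 4. The claim is false.

No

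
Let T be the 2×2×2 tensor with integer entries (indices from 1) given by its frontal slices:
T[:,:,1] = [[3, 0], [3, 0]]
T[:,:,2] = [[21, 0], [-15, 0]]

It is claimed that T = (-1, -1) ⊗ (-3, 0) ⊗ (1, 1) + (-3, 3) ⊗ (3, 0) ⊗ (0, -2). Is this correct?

Yes

Reconstruct entrywise from the claimed factors. For example, T[1,2,2] = 0 and Σₗ aₗ[1]bₗ[2]cₗ[2] = (-1)·(0)·(1) + (-3)·(0)·(-2) = 0; checking all 8 entries, every one matches. The claim holds.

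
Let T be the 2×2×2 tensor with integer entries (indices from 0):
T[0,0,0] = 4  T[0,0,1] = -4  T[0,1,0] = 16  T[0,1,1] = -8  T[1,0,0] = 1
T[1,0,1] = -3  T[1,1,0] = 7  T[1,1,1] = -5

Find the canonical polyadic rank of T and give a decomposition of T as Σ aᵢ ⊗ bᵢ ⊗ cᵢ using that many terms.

Lower bound: in the mode-1 unfolding of T (rows indexed by i, columns by (j,k)) the 2×2 minor on rows i ∈ {0, 1}, columns (j,k) ∈ {(0,0), (0,1)} is det [[4, -4], [1, -3]] = -8 ≠ 0, so that unfolding has rank ≥ 2 and hence rank(T) ≥ 2 (CP rank is at least every unfolding rank, though it can be larger).
Upper bound: with S_k = T[:,:,k], the two rank-1 terms a₁b₁ᵀ, a₂b₂ᵀ are the rank-1 members of the pencil x·S₀ + y·S₁.
det(x·S₀ + y·S₁) is 12·x² + 8·xy − 4·y² = 4·(3·x − y)(x + y), vanishing at (x:y) = (1:3) and (1:-1).
M₁ = S₀ + 3·S₁ = [[-8, -8], [-8, -8]] = (-8)·[1, 1][1, 1]ᵀ and M₂ = S₀ − S₁ = [[8, 24], [4, 12]] = 4·[2, 1][1, 3]ᵀ, so take a₁ = [1, 1], b₁ = [1, 1], a₂ = [2, 1], b₂ = [1, 3].
Each slice is an integer combination of E₁ = a₁b₁ᵀ and E₂ = a₂b₂ᵀ: S₀ = −2·E₁ + 3·E₂, S₁ = −2·E₁ − E₂; reading off coefficients, c₁ = [-2, -2] and c₂ = [3, -1].
Hence T = [1, 1] ⊗ [1, 1] ⊗ [-2, -2] + [2, 1] ⊗ [1, 3] ⊗ [3, -1], so rank(T) ≤ 2.
These bounds meet, so rank(T) = 2.

rank(T) = 2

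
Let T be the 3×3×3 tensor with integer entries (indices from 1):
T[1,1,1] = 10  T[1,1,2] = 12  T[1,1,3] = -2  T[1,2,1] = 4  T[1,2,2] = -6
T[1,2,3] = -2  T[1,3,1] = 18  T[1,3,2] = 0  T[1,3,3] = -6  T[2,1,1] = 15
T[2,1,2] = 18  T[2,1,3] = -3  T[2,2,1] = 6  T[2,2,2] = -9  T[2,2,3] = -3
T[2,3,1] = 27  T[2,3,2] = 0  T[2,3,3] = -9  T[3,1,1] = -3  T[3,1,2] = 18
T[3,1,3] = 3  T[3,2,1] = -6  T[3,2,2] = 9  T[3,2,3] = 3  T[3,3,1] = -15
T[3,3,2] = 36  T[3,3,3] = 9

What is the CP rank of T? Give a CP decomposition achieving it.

rank(T) = 2

Lower bound: in the mode-2 unfolding of T (rows indexed by j, columns by (i,k)) the 2×2 minor on rows j ∈ {1, 2}, columns (i,k) ∈ {(1,1), (1,2)} is det [[10, 12], [4, -6]] = -108 ≠ 0, so that unfolding has rank ≥ 2 and hence rank(T) ≥ 2 (CP rank is at least every unfolding rank, though it can be larger).
Upper bound: with S_k = T[:,:,k], the two rank-1 terms a₁b₁ᵀ, a₂b₂ᵀ are the rank-1 members of the pencil x·S₁ + y·S₂.
The 2×2 minor of x·S₁ + y·S₂ on rows {1,3}, columns {1,2} is −48·x² − 72·xy + 216·y² = (-24)·(2·x − 3·y)(x + 3·y), vanishing at (x:y) = (3:2) and (3:-1).
M₁ = 3·S₁ + 2·S₂ = [[54, 0, 54], [81, 0, 81], [27, 0, 27]] = 27·[2, 3, 1][1, 0, 1]ᵀ and M₂ = 3·S₁ − S₂ = [[18, 18, 54], [27, 27, 81], [-27, -27, -81]] = 9·[2, 3, -3][1, 1, 3]ᵀ, so take a₁ = [2, 3, 1], b₁ = [1, 0, 1], a₂ = [2, 3, -3], b₂ = [1, 1, 3].
Each slice is an integer combination of E₁ = a₁b₁ᵀ and E₂ = a₂b₂ᵀ: S₁ = 3·E₁ + 2·E₂, S₂ = 9·E₁ − 3·E₂, S₃ = −E₂; reading off coefficients, c₁ = [3, 9, 0] and c₂ = [2, -3, -1].
Hence T = [2, 3, 1] ⊗ [1, 0, 1] ⊗ [3, 9, 0] + [2, 3, -3] ⊗ [1, 1, 3] ⊗ [2, -3, -1], so rank(T) ≤ 2.
These bounds meet, so rank(T) = 2.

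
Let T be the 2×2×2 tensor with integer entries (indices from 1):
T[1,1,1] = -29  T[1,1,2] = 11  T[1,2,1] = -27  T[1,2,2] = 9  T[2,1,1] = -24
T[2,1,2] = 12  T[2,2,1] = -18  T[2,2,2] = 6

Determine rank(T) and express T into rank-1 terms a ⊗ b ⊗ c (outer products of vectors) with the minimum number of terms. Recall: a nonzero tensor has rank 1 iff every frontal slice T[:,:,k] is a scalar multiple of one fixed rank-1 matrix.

rank(T) = 2

Lower bound: the mode-1 unfolding of T (rows indexed by i, columns by (j,k) = (1,1), (1,2), (2,1), (2,2)) is [[-29, 11, -27, 9], [-24, 12, -18, 6]].
There the 2×2 minor on rows i ∈ {1, 2}, columns (j,k) ∈ {(1,1), (1,2)} is det [[-29, 11], [-24, 12]] = -84 ≠ 0, so this unfolding has rank ≥ 2; CP rank is at least every unfolding rank, so rank(T) ≥ 2. (Unfolding ranks only ever bound the CP rank from below — rank(T) can be strictly larger than all of them — so the matching upper bound has to come from an explicit 2-term decomposition.)
Upper bound — finding two terms. Write S_k = T[:,:,k] for the frontal slices: S₁ = [[-29, -27], [-24, -18]], S₂ = [[11, 9], [12, 6]].
If T = a₁ ⊗ b₁ ⊗ c₁ + a₂ ⊗ b₂ ⊗ c₂ then each S_k = c₁[k]·a₁b₁ᵀ + c₂[k]·a₂b₂ᵀ. S₁ and S₂ are linearly independent, so a₁b₁ᵀ and a₂b₂ᵀ must span the same plane of matrices: they are the rank-1 matrices of the form x·S₁ + y·S₂.
det(x·S₁ + y·S₂) is −126·x² + 168·xy − 42·y² = (-42)·(3·x − y)(x − y), vanishing at (x:y) = (1:3) and (1:1).
M₁ = S₁ + 3·S₂ = [[4, 0], [12, 0]] = 4·(1, 3)(1, 0)ᵀ and M₂ = S₁ + S₂ = [[-18, -18], [-12, -12]] = (-6)·(3, 2)(1, 1)ᵀ, so take a₁ = (1, 3), b₁ = (1, 0), a₂ = (3, 2), b₂ = (1, 1).
Each slice is an integer combination of E₁ = a₁b₁ᵀ and E₂ = a₂b₂ᵀ: S₁ = −2·E₁ − 9·E₂, S₂ = 2·E₁ + 3·E₂; reading off coefficients, c₁ = (-2, 2) and c₂ = (-9, 3).
Hence T = (1, 3) ⊗ (1, 0) ⊗ (-2, 2) + (3, 2) ⊗ (1, 1) ⊗ (-9, 3), so rank(T) ≤ 2.
These bounds meet, so rank(T) = 2.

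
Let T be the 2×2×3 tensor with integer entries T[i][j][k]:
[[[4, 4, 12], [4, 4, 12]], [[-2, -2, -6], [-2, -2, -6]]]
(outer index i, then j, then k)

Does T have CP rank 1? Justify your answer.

Yes

If T = a ⊗ b ⊗ c then every fibre of T is a multiple of the corresponding factor, so read the factors off the fibres through the nonzero entry T[0,0,0] = 4.
The mode-1 fibre T[:,0,0] = [4, -2] gives a = [2, -1] (primitive direction); the mode-2 fibre T[0,:,0] = [4, 4] gives b = [1, 1]; then c[k] = T[0,0,k] / (a[0]·b[0]) = [4, 4, 12] / 2 = [2, 2, 6].
Expanding [2, -1] ⊗ [1, 1] ⊗ [2, 2, 6] reproduces all 12 entries of T, so T = [2, -1] ⊗ [1, 1] ⊗ [2, 2, 6] and rank(T) ≤ 1.
Equivalently every frontal slice T[:,:,k] is c[k] times the rank-1 matrix [2, -1] ⊗ [1, 1]. So T has rank 1 (it is nonzero).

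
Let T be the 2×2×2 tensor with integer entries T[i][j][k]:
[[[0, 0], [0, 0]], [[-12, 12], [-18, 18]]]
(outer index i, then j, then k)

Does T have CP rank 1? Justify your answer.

If T = a ⊗ b ⊗ c then every fibre of T is a multiple of the corresponding factor, so read the factors off the fibres through the nonzero entry T[1,0,0] = -12.
The mode-1 fibre T[:,0,0] = [0, -12] gives a = [0, 1] (primitive direction); the mode-2 fibre T[1,:,0] = [-12, -18] gives b = [2, 3]; then c[k] = T[1,0,k] / (a[1]·b[0]) = [-12, 12] / 2 = [-6, 6].
Expanding [0, 1] ⊗ [2, 3] ⊗ [-6, 6] reproduces all 8 entries of T, so T = [0, 1] ⊗ [2, 3] ⊗ [-6, 6] and rank(T) ≤ 1.
Equivalently every frontal slice T[:,:,k] is c[k] times the rank-1 matrix [0, 1] ⊗ [2, 3]. So T has rank 1 (it is nonzero).

Yes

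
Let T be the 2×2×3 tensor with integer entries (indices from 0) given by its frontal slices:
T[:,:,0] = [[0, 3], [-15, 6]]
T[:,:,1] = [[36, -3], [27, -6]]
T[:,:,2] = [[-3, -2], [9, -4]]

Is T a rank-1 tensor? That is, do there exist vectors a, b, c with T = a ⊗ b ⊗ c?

The mode-3 unfolding of T (rows indexed by k, columns by (i,j) = (0,0), (0,1), (1,0), (1,1)) is [[0, 3, -15, 6], [36, -3, 27, -6], [-3, -2, 9, -4]].
There the 2×2 minor on rows k ∈ {0, 1}, columns (i,j) ∈ {(0,0), (0,1)} is det [[0, 3], [36, -3]] = -108 ≠ 0, so this unfolding has rank ≥ 2; CP rank is at least every unfolding rank, so rank(T) ≥ 2.
In particular rank(T) ≥ 2 > 1, so T is not rank-1.

No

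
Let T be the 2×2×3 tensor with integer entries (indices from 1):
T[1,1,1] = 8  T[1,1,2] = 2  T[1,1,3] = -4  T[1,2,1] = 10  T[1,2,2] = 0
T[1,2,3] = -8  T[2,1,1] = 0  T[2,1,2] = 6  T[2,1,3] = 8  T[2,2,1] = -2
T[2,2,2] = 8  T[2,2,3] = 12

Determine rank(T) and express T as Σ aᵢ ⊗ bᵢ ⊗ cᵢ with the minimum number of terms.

rank(T) = 3

Lower bound: the mode-3 unfolding of T (rows indexed by k, columns by (i,j) = (1,1), (1,2), (2,1), (2,2)) is [[8, 10, 0, -2], [2, 0, 6, 8], [-4, -8, 8, 12]].
There the 3×3 minor on rows k ∈ {1, 2, 3}, columns (i,j) ∈ {(1,1), (1,2), (2,1)} is det [[8, 10, 0], [2, 0, 6], [-4, -8, 8]] = -16 ≠ 0, so this unfolding has rank ≥ 3; CP rank is at least every unfolding rank, so rank(T) ≥ 3. (Flattening ranks never certify an upper bound on CP rank; for that we must actually write T with 3 rank-1 terms.)
Upper bound: T is a sum of 3 rank-1 terms, T = [1, -1] ⊗ [1, 1] ⊗ [2, 0, -2] + [1, -1] ⊗ [1, 2] ⊗ [2, -2, -4] + [1, 1] ⊗ [1, 1] ⊗ [4, 4, 2] (one valid choice — decompositions are not unique — normalised so each a, b is primitive with positive first nonzero entry; check it by expanding all entries), so rank(T) ≤ 3.
These bounds meet, so rank(T) = 3.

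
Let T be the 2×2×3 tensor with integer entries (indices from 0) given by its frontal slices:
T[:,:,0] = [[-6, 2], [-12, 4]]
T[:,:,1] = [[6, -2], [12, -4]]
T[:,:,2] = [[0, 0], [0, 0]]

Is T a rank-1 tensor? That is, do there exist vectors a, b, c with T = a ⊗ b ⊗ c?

Yes

If T = a ⊗ b ⊗ c then every fibre of T is a multiple of the corresponding factor, so read the factors off the fibres through the nonzero entry T[0,0,0] = -6.
The mode-1 fibre T[:,0,0] = [-6, -12] gives a = [1, 2] (primitive direction); the mode-2 fibre T[0,:,0] = [-6, 2] gives b = [3, -1]; then c[k] = T[0,0,k] / (a[0]·b[0]) = [-6, 6, 0] / 3 = [-2, 2, 0].
Expanding [1, 2] ⊗ [3, -1] ⊗ [-2, 2, 0] reproduces all 12 entries of T, so T = [1, 2] ⊗ [3, -1] ⊗ [-2, 2, 0] and rank(T) ≤ 1.
Equivalently every frontal slice T[:,:,k] is c[k] times the rank-1 matrix [1, 2] ⊗ [3, -1]. So T has rank 1 (it is nonzero).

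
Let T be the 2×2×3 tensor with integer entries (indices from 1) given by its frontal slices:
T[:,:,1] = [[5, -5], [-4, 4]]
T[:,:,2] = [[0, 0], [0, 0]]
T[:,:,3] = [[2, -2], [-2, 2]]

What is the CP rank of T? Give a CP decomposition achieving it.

Lower bound: the mode-1 unfolding of T (rows indexed by i, columns by (j,k) = (1,1), (1,2), (1,3), (2,1), (2,2), (2,3)) is [[5, 0, 2, -5, 0, -2], [-4, 0, -2, 4, 0, 2]].
There the 2×2 minor on rows i ∈ {1, 2}, columns (j,k) ∈ {(1,1), (1,3)} is det [[5, 2], [-4, -2]] = -2 ≠ 0, so this unfolding has rank ≥ 2; CP rank is at least every unfolding rank, so rank(T) ≥ 2. (Flattening ranks never certify an upper bound on CP rank; for that we must actually write T with 2 rank-1 terms.)
Upper bound — finding two terms. Every mode-2 slice of T is a multiple of one matrix: T[:,j,:] = b[j]·M with b = [1, -1] and M = [[5, 0, 2], [-4, 0, -2]] (rows indexed by i, columns by k). So it suffices to write M as a sum of two rank-1 matrices.
Splitting M by its rows (i = 1, 2), M = [1, 0][5, 0, 2]ᵀ + [0, 1][-4, 0, -2]ᵀ.
Hence T = [1, 0] ⊗ [1, -1] ⊗ [5, 0, 2] + [0, 1] ⊗ [1, -1] ⊗ [-4, 0, -2], so rank(T) ≤ 2.
These bounds meet, so rank(T) = 2.

rank(T) = 2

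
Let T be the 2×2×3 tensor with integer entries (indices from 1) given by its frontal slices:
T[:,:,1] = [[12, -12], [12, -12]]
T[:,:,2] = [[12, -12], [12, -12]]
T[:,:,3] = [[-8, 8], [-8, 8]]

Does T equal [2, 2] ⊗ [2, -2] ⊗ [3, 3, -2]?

Reconstruct entrywise from the claimed factors. For example, T[2,2,2] = -12 and Σₗ aₗ[2]bₗ[2]cₗ[2] = (2)·(-2)·(3) = -12; checking all 12 entries, every one matches. The claim holds.

Yes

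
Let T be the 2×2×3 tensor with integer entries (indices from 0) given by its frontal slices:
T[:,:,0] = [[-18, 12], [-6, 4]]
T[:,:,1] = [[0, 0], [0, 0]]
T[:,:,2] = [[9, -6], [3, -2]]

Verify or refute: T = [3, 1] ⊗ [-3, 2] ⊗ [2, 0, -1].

Yes

Reconstruct entrywise from the claimed factors. For example, T[1,0,0] = -6 and Σₗ aₗ[1]bₗ[0]cₗ[0] = (1)·(-3)·(2) = -6; checking all 12 entries, every one matches. The claim holds.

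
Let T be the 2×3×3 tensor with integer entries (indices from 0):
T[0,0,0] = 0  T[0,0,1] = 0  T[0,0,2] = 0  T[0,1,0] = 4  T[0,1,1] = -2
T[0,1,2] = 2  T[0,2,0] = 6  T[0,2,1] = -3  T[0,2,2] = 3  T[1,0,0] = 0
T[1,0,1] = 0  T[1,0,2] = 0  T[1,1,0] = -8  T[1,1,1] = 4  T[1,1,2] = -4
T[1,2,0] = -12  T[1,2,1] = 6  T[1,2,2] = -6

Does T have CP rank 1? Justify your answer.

If T = a ⊗ b ⊗ c then every fibre of T is a multiple of the corresponding factor, so read the factors off the fibres through the nonzero entry T[0,1,0] = 4.
The mode-1 fibre T[:,1,0] = [4, -8] gives a = [1, -2] (primitive direction); the mode-2 fibre T[0,:,0] = [0, 4, 6] gives b = [0, 2, 3]; then c[k] = T[0,1,k] / (a[0]·b[1]) = [4, -2, 2] / 2 = [2, -1, 1].
Expanding [1, -2] ⊗ [0, 2, 3] ⊗ [2, -1, 1] reproduces all 18 entries of T, so T = [1, -2] ⊗ [0, 2, 3] ⊗ [2, -1, 1] and rank(T) ≤ 1.
Equivalently every frontal slice T[:,:,k] is c[k] times the rank-1 matrix [1, -2] ⊗ [0, 2, 3]. So T has rank 1 (it is nonzero).

Yes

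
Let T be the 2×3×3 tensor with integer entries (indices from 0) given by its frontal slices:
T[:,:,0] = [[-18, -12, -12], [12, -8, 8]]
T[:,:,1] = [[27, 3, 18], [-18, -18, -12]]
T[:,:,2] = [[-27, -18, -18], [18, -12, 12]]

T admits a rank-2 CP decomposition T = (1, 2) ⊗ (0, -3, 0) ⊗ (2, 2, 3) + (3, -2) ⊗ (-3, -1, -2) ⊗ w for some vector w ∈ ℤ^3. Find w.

w = (2, -3, 3)

Subtract the known terms from T to get the rank-1 residual R = (3, -2) ⊗ (-3, -1, -2) ⊗ w, so R[i,j,k] = a[i]·b[j]·w[k]. Pick indices with nonzero a[0]·b[0] = (3)·(-3) = -9. Only the fibre through (0,0,·) is needed: R[0,0,:] = T[0,0,:] − Σₗ aₗ[0]bₗ[0]cₗ = [-18, 27, -27] − (1)·(0)·(2, 2, 3) = [-18, 27, -27]. Then w[k] = R[0,0,k] / -9 for each k, giving w = [-18, 27, -27] / -9 = (2, -3, 3).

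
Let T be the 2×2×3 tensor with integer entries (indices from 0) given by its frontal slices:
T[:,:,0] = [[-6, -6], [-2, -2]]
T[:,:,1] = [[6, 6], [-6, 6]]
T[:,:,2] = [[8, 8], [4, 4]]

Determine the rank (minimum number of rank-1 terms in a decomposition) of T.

3

Lower bound: the mode-3 unfolding of T (rows indexed by k, columns by (i,j) = (0,0), (0,1), (1,0), (1,1)) is [[-6, -6, -2, -2], [6, 6, -6, 6], [8, 8, 4, 4]].
There the 3×3 minor on rows k ∈ {0, 1, 2}, columns (i,j) ∈ {(0,0), (1,0), (1,1)} is det [[-6, -2, -2], [6, -6, 6], [8, 4, 4]] = 96 ≠ 0, so this unfolding has rank ≥ 3; CP rank is at least every unfolding rank, so rank(T) ≥ 3. (Flattening ranks never certify an upper bound on CP rank; for that we must actually write T with 3 rank-1 terms.)
Upper bound: T is a sum of 3 rank-1 terms, T = (0, 1) ⊗ (2, -1) ⊗ (0, -4, 0) + (1, 0) ⊗ (1, 1) ⊗ (-4, 4, 4) + (1, 1) ⊗ (1, 1) ⊗ (-2, 2, 4) (one valid choice — decompositions are not unique — normalised so each a, b is primitive with positive first nonzero entry; check it by expanding all entries), so rank(T) ≤ 3.
These bounds meet, so rank(T) = 3.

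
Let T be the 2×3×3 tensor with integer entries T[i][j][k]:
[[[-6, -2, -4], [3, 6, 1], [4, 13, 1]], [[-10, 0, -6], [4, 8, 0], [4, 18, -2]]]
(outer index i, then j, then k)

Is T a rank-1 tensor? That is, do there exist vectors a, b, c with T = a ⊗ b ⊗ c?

No

The mode-2 unfolding of T (rows indexed by j, columns by (i,k) = (0,0), (0,1), (0,2), (1,0), (1,1), (1,2)) is [[-6, -2, -4, -10, 0, -6], [3, 6, 1, 4, 8, 0], [4, 13, 1, 4, 18, -2]].
There the 3×3 minor on rows j ∈ {0, 1, 2}, columns (i,k) ∈ {(0,0), (0,1), (0,2)} is det [[-6, -2, -4], [3, 6, 1], [4, 13, 1]] = -20 ≠ 0, so this unfolding has rank ≥ 3; CP rank is at least every unfolding rank, so rank(T) ≥ 3.
In particular rank(T) ≥ 3 > 1, so T is not rank-1.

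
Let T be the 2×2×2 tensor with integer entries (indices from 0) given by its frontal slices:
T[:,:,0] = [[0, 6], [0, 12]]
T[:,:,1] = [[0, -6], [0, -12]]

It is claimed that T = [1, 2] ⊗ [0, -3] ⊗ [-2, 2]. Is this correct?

Yes

Reconstruct entrywise from the claimed factors. For example, T[0,0,0] = 0 and Σₗ aₗ[0]bₗ[0]cₗ[0] = (1)·(0)·(-2) = 0; checking all 8 entries, every one matches. The claim holds.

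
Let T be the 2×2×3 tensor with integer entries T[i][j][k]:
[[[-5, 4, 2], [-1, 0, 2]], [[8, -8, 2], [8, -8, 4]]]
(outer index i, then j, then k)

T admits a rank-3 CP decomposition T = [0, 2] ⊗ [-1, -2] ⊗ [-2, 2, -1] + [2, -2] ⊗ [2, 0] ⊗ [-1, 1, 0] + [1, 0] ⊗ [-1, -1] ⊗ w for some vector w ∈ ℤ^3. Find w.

w = [1, 0, -2]

Subtract the known terms from T to get the rank-1 residual R = [1, 0] ⊗ [-1, -1] ⊗ w, so R[i,j,k] = a[i]·b[j]·w[k]. Pick indices with nonzero a[0]·b[0] = (1)·(-1) = -1. Only the fibre through (0,0,·) is needed: R[0,0,:] = T[0,0,:] − Σₗ aₗ[0]bₗ[0]cₗ = [-5, 4, 2] − (0)·(-1)·[-2, 2, -1] − (2)·(2)·[-1, 1, 0] = [-1, 0, 2]. Then w[k] = R[0,0,k] / -1 for each k, giving w = [-1, 0, 2] / -1 = [1, 0, -2].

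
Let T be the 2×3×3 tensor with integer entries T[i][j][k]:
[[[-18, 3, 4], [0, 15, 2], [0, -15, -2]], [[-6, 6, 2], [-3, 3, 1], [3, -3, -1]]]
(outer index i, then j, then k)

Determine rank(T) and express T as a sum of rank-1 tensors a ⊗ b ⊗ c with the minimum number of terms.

rank(T) = 2

Lower bound: the mode-3 unfolding of T (rows indexed by k, columns by (i,j) = (0,0), (0,1), (0,2), (1,0), (1,1), (1,2)) is [[-18, 0, 0, -6, -3, 3], [3, 15, -15, 6, 3, -3], [4, 2, -2, 2, 1, -1]].
There the 2×2 minor on rows k ∈ {0, 1}, columns (i,j) ∈ {(0,0), (0,1)} is det [[-18, 0], [3, 15]] = -270 ≠ 0, so this unfolding has rank ≥ 2; CP rank is at least every unfolding rank, so rank(T) ≥ 2. (Flattening ranks never certify an upper bound on CP rank; for that we must actually write T with 2 rank-1 terms.)
Upper bound — finding two terms. Write S_k = T[:,:,k] for the frontal slices: S₀ = [[-18, 0, 0], [-6, -3, 3]], S₁ = [[3, 15, -15], [6, 3, -3]], S₂ = [[4, 2, -2], [2, 1, -1]].
If T = a₁ ⊗ b₁ ⊗ c₁ + a₂ ⊗ b₂ ⊗ c₂ then each S_k = c₁[k]·a₁b₁ᵀ + c₂[k]·a₂b₂ᵀ. S₀ and S₁ are linearly independent, so a₁b₁ᵀ and a₂b₂ᵀ must span the same plane of matrices: they are the rank-1 matrices of the form x·S₀ + y·S₁.
The 2×2 minor of x·S₀ + y·S₁ on rows {0,1}, columns {0,1} is 54·x² + 27·xy − 81·y² = 27·(2·x + 3·y)(x − y), vanishing at (x:y) = (3:-2) and (1:1).
M₁ = 3·S₀ − 2·S₁ = [[-60, -30, 30], [-30, -15, 15]] = (-15)·(2, 1)(2, 1, -1)ᵀ and M₂ = S₀ + S₁ = [[-15, 15, -15], [0, 0, 0]] = (-15)·(1, 0)(1, -1, 1)ᵀ, so take a₁ = (2, 1), b₁ = (2, 1, -1), a₂ = (1, 0), b₂ = (1, -1, 1).
Each slice is an integer combination of E₁ = a₁b₁ᵀ and E₂ = a₂b₂ᵀ: S₀ = −3·E₁ − 6·E₂, S₁ = 3·E₁ − 9·E₂, S₂ = E₁; reading off coefficients, c₁ = (-3, 3, 1) and c₂ = (-6, -9, 0).
Hence T = (2, 1) ⊗ (2, 1, -1) ⊗ (-3, 3, 1) + (1, 0) ⊗ (1, -1, 1) ⊗ (-6, -9, 0), so rank(T) ≤ 2.
These bounds meet, so rank(T) = 2.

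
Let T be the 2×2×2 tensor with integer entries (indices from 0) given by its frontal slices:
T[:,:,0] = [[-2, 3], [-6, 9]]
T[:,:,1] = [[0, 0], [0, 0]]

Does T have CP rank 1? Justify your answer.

If T = a ⊗ b ⊗ c then every fibre of T is a multiple of the corresponding factor, so read the factors off the fibres through the nonzero entry T[0,0,0] = -2.
The mode-1 fibre T[:,0,0] = [-2, -6] gives a = [1, 3] (primitive direction); the mode-2 fibre T[0,:,0] = [-2, 3] gives b = [2, -3]; then c[k] = T[0,0,k] / (a[0]·b[0]) = [-2, 0] / 2 = [-1, 0].
Expanding [1, 3] ⊗ [2, -3] ⊗ [-1, 0] reproduces all 8 entries of T, so T = [1, 3] ⊗ [2, -3] ⊗ [-1, 0] and rank(T) ≤ 1.
Equivalently every frontal slice T[:,:,k] is c[k] times the rank-1 matrix [1, 3] ⊗ [2, -3]. So T has rank 1 (it is nonzero).

Yes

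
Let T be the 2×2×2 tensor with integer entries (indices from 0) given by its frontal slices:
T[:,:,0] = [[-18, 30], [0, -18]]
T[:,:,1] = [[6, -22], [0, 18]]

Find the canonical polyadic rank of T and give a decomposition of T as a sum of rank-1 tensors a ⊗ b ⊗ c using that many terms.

Lower bound: the mode-3 unfolding of T (rows indexed by k, columns by (i,j) = (0,0), (0,1), (1,0), (1,1)) is [[-18, 30, 0, -18], [6, -22, 0, 18]].
There the 2×2 minor on rows k ∈ {0, 1}, columns (i,j) ∈ {(0,0), (0,1)} is det [[-18, 30], [6, -22]] = 216 ≠ 0, so this unfolding has rank ≥ 2; CP rank is at least every unfolding rank, so rank(T) ≥ 2. (Flattening ranks never certify an upper bound on CP rank; for that we must actually write T with 2 rank-1 terms.)
Upper bound — finding two terms. Write S_k = T[:,:,k] for the frontal slices: S₀ = [[-18, 30], [0, -18]], S₁ = [[6, -22], [0, 18]].
If T = a₁ ⊗ b₁ ⊗ c₁ + a₂ ⊗ b₂ ⊗ c₂ then each S_k = c₁[k]·a₁b₁ᵀ + c₂[k]·a₂b₂ᵀ. S₀ and S₁ are linearly independent, so a₁b₁ᵀ and a₂b₂ᵀ must span the same plane of matrices: they are the rank-1 matrices of the form x·S₀ + y·S₁.
det(x·S₀ + y·S₁) is 324·x² − 432·xy + 108·y² = 108·(3·x − y)(x − y), vanishing at (x:y) = (1:3) and (1:1).
M₁ = S₀ + 3·S₁ = [[0, -36], [0, 36]] = (-36)·[1, -1][0, 1]ᵀ and M₂ = S₀ + S₁ = [[-12, 8], [0, 0]] = (-4)·[1, 0][3, -2]ᵀ, so take a₁ = [1, -1], b₁ = [0, 1], a₂ = [1, 0], b₂ = [3, -2].
Each slice is an integer combination of E₁ = a₁b₁ᵀ and E₂ = a₂b₂ᵀ: S₀ = 18·E₁ − 6·E₂, S₁ = −18·E₁ + 2·E₂; reading off coefficients, c₁ = [18, -18] and c₂ = [-6, 2].
Hence T = [1, -1] ⊗ [0, 1] ⊗ [18, -18] + [1, 0] ⊗ [3, -2] ⊗ [-6, 2], so rank(T) ≤ 2.
These bounds meet, so rank(T) = 2.
Check entry T[0,0,1] = 6: (1)·(0)·(-18) + (1)·(3)·(2) = 6.

rank(T) = 2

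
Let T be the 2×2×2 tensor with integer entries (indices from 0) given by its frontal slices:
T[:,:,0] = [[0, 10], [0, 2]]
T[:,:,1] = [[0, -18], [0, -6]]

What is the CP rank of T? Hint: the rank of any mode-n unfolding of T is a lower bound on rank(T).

Lower bound: the mode-1 unfolding of T (rows indexed by i, columns by (j,k) = (0,0), (0,1), (1,0), (1,1)) is [[0, 0, 10, -18], [0, 0, 2, -6]].
There the 2×2 minor on rows i ∈ {0, 1}, columns (j,k) ∈ {(1,0), (1,1)} is det [[10, -18], [2, -6]] = -24 ≠ 0, so this unfolding has rank ≥ 2; CP rank is at least every unfolding rank, so rank(T) ≥ 2. (This is only a lower bound: in general the CP rank may exceed every unfolding rank, so we still need to exhibit 2 rank-1 terms summing to T.)
Upper bound — finding two terms. Every mode-2 slice of T is a multiple of one matrix: T[:,j,:] = b[j]·M with b = [0, 1] and M = [[10, -18], [2, -6]] (rows indexed by i, columns by k). So it suffices to write M as a sum of two rank-1 matrices.
Splitting M by its rows (i = 0, 1), M = [1, 0][10, -18]ᵀ + [0, 1][2, -6]ᵀ.
Hence T = [1, 0] ⊗ [0, 1] ⊗ [10, -18] + [0, 1] ⊗ [0, 1] ⊗ [2, -6], so rank(T) ≤ 2.
These bounds meet, so rank(T) = 2.
Check entry T[0,0,0] = 0: (1)·(0)·(10) + (0)·(0)·(2) = 0.

2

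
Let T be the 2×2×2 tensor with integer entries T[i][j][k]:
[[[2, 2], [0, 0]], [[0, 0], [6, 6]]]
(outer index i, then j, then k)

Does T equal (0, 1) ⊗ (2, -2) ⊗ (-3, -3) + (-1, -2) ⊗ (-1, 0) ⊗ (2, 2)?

Reconstruct entry (1,0,0) from the claimed factors: Σₗ aₗ[1]bₗ[0]cₗ[0] = (1)·(2)·(-3) + (-2)·(-1)·(2) = -2, but T[1,0,0] = 0. The claim is false.

No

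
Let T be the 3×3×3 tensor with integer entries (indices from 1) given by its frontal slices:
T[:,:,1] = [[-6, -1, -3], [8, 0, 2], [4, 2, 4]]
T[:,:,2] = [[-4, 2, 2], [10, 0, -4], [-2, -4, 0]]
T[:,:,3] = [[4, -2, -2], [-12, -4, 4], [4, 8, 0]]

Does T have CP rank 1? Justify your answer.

The mode-3 unfolding of T (rows indexed by k, columns by (i,j) = (1,1), (1,2), (1,3), (2,1), (2,2), (2,3), (3,1), (3,2), (3,3)) is [[-6, -1, -3, 8, 0, 2, 4, 2, 4], [-4, 2, 2, 10, 0, -4, -2, -4, 0], [4, -2, -2, -12, -4, 4, 4, 8, 0]].
There the 3×3 minor on rows k ∈ {1, 2, 3}, columns (i,j) ∈ {(1,1), (1,2), (2,1)} is det [[-6, -1, 8], [-4, 2, 10], [4, -2, -12]] = 32 ≠ 0, so this unfolding has rank ≥ 3; CP rank is at least every unfolding rank, so rank(T) ≥ 3.
In particular rank(T) ≥ 3 > 1, so T is not rank-1.

No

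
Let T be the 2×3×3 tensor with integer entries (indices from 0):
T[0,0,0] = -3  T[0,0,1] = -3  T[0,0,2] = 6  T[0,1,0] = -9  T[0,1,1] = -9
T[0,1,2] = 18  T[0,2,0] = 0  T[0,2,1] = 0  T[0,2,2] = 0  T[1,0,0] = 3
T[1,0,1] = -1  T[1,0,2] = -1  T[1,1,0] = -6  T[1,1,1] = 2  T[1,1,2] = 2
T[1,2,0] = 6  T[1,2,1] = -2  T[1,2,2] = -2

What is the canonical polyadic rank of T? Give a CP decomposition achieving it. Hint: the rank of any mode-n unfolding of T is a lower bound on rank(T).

Lower bound: the mode-1 unfolding of T (rows indexed by i, columns by (j,k) = (0,0), (0,1), (0,2), (1,0), (1,1), (1,2), (2,0), (2,1), (2,2)) is [[-3, -3, 6, -9, -9, 18, 0, 0, 0], [3, -1, -1, -6, 2, 2, 6, -2, -2]].
There the 2×2 minor on rows i ∈ {0, 1}, columns (j,k) ∈ {(0,0), (0,1)} is det [[-3, -3], [3, -1]] = 12 ≠ 0, so this unfolding has rank ≥ 2; CP rank is at least every unfolding rank, so rank(T) ≥ 2. (Unfolding ranks only ever bound the CP rank from below — rank(T) can be strictly larger than all of them — so the matching upper bound has to come from an explicit 2-term decomposition.)
Upper bound — finding two terms. Write S_k = T[:,:,k] for the frontal slices: S₀ = [[-3, -9, 0], [3, -6, 6]], S₁ = [[-3, -9, 0], [-1, 2, -2]], S₂ = [[6, 18, 0], [-1, 2, -2]].
If T = a₁ (x) b₁ (x) c₁ + a₂ (x) b₂ (x) c₂ then each S_k = c₁[k]·a₁b₁ᵀ + c₂[k]·a₂b₂ᵀ. S₀ and S₁ are linearly independent, so a₁b₁ᵀ and a₂b₂ᵀ must span the same plane of matrices: they are the rank-1 matrices of the form x·S₀ + y·S₁.
The 2×2 minor of x·S₀ + y·S₁ on rows {0,1}, columns {0,1} is 45·x² + 30·xy − 15·y² = 15·(3·x − y)(x + y), vanishing at (x:y) = (1:3) and (1:-1).
M₁ = S₀ + 3·S₁ = [[-12, -36, 0], [0, 0, 0]] = (-12)·[1, 0][1, 3, 0]ᵀ and M₂ = S₀ − S₁ = [[0, 0, 0], [4, -8, 8]] = 4·[0, 1][1, -2, 2]ᵀ, so take a₁ = [1, 0], b₁ = [1, 3, 0], a₂ = [0, 1], b₂ = [1, -2, 2].
Each slice is an integer combination of E₁ = a₁b₁ᵀ and E₂ = a₂b₂ᵀ: S₀ = −3·E₁ + 3·E₂, S₁ = −3·E₁ − E₂, S₂ = 6·E₁ − E₂; reading off coefficients, c₁ = [-3, -3, 6] and c₂ = [3, -1, -1].
Hence T = [1, 0] (x) [1, 3, 0] (x) [-3, -3, 6] + [0, 1] (x) [1, -2, 2] (x) [3, -1, -1], so rank(T) ≤ 2.
These bounds meet, so rank(T) = 2.

rank(T) = 2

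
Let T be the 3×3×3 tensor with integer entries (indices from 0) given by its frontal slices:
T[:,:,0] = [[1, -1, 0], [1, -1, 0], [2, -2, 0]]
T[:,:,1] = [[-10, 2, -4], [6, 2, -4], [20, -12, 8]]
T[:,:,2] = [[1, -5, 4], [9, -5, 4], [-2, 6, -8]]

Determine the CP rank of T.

Lower bound: the mode-1 unfolding of T (rows indexed by i, columns by (j,k) = (0,0), (0,1), (0,2), (1,0), (1,1), (1,2), (2,0), (2,1), (2,2)) is [[1, -10, 1, -1, 2, -5, 0, -4, 4], [1, 6, 9, -1, 2, -5, 0, -4, 4], [2, 20, -2, -2, -12, 6, 0, 8, -8]].
There the 3×3 minor on rows i ∈ {0, 1, 2}, columns (j,k) ∈ {(0,0), (0,1), (0,2)} is det [[1, -10, 1], [1, 6, 9], [2, 20, -2]] = -384 ≠ 0, so this unfolding has rank ≥ 3; CP rank is at least every unfolding rank, so rank(T) ≥ 3. (Flattening ranks never certify an upper bound on CP rank; for that we must actually write T with 3 rank-1 terms.)
Upper bound: T is a sum of 3 rank-1 terms, T = [1, -1, -1] (x) [1, 0, 0] (x) [0, -8, -4] + [1, 1, -2] (x) [1, -1, 1] (x) [0, -4, 4] + [1, 1, 2] (x) [1, -1, 0] (x) [1, 2, 1] (written with every a and b primitive with positive leading entry and the scale carried by c; CP decompositions are not unique, and this one is verified by expanding entrywise), so rank(T) ≤ 3.
These bounds meet, so rank(T) = 3.

3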